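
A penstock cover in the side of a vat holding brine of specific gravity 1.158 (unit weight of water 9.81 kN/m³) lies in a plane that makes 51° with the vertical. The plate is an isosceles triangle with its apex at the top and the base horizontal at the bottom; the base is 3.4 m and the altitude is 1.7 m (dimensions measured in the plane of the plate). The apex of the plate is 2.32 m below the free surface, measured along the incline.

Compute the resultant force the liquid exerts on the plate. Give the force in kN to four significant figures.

γ = 1.158 × 9.81 = 11.35998 kN/m³.
The plate makes 51° with the vertical, i.e. θ = 90° − 51° = 39° to the horizontal. Measuring y along the incline from the free-surface line, vertical depth h = y·sinθ with sinθ = 0.629320.
With the apex up, the centroid sits 2h/3 = 2 × 1.7/3 = 1.13333 m below the apex, so y_c = 2.32 + 1.13333 = 3.45333 m and h_c = 3.45333 × 0.629320 = 2.17325 m.
A = ½ × 3.4 × 1.7 = 2.89 m².
Resultant F = γ·h_c·A = 11.35998 × 2.17325 × 2.89 = 71.3485 kN.

F ≈ 71.35 kN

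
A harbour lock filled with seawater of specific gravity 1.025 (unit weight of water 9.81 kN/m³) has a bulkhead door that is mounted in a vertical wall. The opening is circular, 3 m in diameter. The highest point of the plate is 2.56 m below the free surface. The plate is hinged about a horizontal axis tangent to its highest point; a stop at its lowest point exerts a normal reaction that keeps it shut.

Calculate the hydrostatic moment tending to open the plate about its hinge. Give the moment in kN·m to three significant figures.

γ = 1.025 × 9.81 = 10.05525 kN/m³.
The centroid is at the centre, 1.5 m below the top of the plate, so the centroid depth is h_c = 2.56 + 1.5 = 4.06 m.
A = π(1.5)² = 7.06858 m².
Resultant F = γ·h_c·A = 10.05525 × 4.06 × 7.06858 = 288.57 kN.
I_c = πr⁴/4 = π × 1.5⁴/4 = 3.97608 m⁴.
Centre of pressure: y_p = y_c + I_c/(y_c·A) = 4.06 + 3.97608/(4.06 × 7.06858) = 4.06 + 0.138547 = 4.19855 m along the plane.
The resultant acts 1.5 + 0.138547 = 1.63855 m (along the plate) below the hinge at the top edge, so the moment about the hinge is M = F × 1.63855 = 288.57 × 1.63855 = 472.836 kN·m.

M ≈ 473 kN·m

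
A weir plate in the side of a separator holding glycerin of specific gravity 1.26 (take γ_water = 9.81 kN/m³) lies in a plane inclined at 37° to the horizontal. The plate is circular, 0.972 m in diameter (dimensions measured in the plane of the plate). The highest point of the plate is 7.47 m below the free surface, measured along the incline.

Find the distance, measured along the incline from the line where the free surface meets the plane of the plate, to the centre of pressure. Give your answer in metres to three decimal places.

γ = 1.26 × 9.81 = 12.3606 kN/m³.
Let θ = 37° be the plate's angle to the horizontal; measure y along the incline from where the plane meets the free surface. Vertical depth h = y·sinθ with sinθ = 0.601815.
The centroid is at the centre, 0.486 m below the top of the plate, so y_c = 7.47 + 0.486 = 7.956 m and h_c = 7.956 × 0.601815 = 4.78804 m.
A = π(0.486)² = 0.742032 m².
Resultant F = γ·h_c·A = 12.3606 × 4.78804 × 0.742032 = 43.9157 kN.
I_c = πr⁴/4 = π × 0.486⁴/4 = 0.0438162 m⁴.
Centre of pressure: y_p = y_c + I_c/(y_c·A) = 7.956 + 0.0438162/(7.956 × 0.742032) = 7.956 + 0.00742194 = 7.96342 m along the plane.

y_p = 7.963 m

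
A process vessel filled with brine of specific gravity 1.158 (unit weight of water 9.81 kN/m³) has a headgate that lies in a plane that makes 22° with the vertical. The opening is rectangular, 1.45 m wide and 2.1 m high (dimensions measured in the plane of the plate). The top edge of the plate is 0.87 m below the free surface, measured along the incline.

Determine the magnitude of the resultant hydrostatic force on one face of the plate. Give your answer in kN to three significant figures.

γ = 1.158 × 9.81 = 11.35998 kN/m³.
The plate makes 22° with the vertical, i.e. θ = 90° − 22° = 68° to the horizontal. Measuring y along the incline from the free-surface line, vertical depth h = y·sinθ with sinθ = 0.927184.
The centroid lies 2.1/2 = 1.05 m below the top edge, so y_c = 0.87 + 1.05 = 1.92 m and h_c = 1.92 × 0.927184 = 1.78019 m.
A = 1.45 × 2.1 = 3.045 m².
Resultant F = γ·h_c·A = 11.35998 × 1.78019 × 3.045 = 61.5788 kN.

F ≈ 61.6 kN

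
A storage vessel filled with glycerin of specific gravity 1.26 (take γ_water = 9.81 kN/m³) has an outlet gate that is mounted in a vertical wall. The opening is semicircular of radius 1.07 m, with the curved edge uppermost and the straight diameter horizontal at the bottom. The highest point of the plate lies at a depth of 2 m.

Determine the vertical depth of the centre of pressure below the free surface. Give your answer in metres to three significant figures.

γ = 1.26 × 9.81 = 12.3606 kN/m³.
The centroid lies 4r/(3π) = 0.454122 m above the diameter, so r − 4r/(3π) = 1.07 − 0.454122 = 0.615878 m below the topmost point, so the centroid depth is h_c = 2 + 0.615878 = 2.61588 m.
A = πr²/2 = π × 1.07²/2 = 1.7984 m².
Resultant F = γ·h_c·A = 12.3606 × 2.61588 × 1.7984 = 58.1492 kN.
I_c = (π/8 − 8/(9π))·r⁴ = 0.109757 × 1.07⁴ = 0.143869 m⁴.
Centre of pressure: y_p = y_c + I_c/(y_c·A) = 2.61588 + 0.143869/(2.61588 × 1.7984) = 2.61588 + 0.0305818 = 2.64646 m along the plane.

h_p = 2.65 m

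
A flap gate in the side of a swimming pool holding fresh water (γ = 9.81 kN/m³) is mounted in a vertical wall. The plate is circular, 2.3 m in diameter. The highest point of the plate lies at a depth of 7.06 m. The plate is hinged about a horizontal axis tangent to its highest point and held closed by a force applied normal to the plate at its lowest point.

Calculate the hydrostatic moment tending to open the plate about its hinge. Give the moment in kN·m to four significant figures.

M ≈ 398.3 kN·m

γ = 9.81 kN/m³.
The centroid is at the centre, 1.15 m below the top of the plate, so the centroid depth is h_c = 7.06 + 1.15 = 8.21 m.
A = π(1.15)² = 4.15476 m².
Resultant F = γ·h_c·A = 9.81 × 8.21 × 4.15476 = 334.625 kN.
I_c = πr⁴/4 = π × 1.15⁴/4 = 1.37367 m⁴.
Centre of pressure: y_p = y_c + I_c/(y_c·A) = 8.21 + 1.37367/(8.21 × 4.15476) = 8.21 + 0.0402711 = 8.25027 m along the plane.
The resultant acts 1.15 + 0.0402711 = 1.19027 m (along the plate) below the hinge at the top edge, so the moment about the hinge is M = F × 1.19027 = 334.625 × 1.19027 = 398.294 kN·m.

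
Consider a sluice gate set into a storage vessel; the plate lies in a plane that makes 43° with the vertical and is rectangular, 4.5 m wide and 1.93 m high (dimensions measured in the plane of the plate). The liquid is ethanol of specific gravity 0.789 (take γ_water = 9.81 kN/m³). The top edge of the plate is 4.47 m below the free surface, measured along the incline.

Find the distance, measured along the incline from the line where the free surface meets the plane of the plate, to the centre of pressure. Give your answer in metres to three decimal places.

γ = 0.789 × 9.81 = 7.74009 kN/m³.
The plate makes 43° with the vertical, i.e. θ = 90° − 43° = 47° to the horizontal. Measuring y along the incline from the free-surface line, vertical depth h = y·sinθ with sinθ = 0.731354.
The centroid lies 1.93/2 = 0.965 m below the top edge, so y_c = 4.47 + 0.965 = 5.435 m and h_c = 5.435 × 0.731354 = 3.97491 m.
A = 4.5 × 1.93 = 8.685 m².
Resultant F = γ·h_c·A = 7.74009 × 3.97491 × 8.685 = 267.204 kN.
I_c = b·h³/12 = 4.5 × 1.93³/12 = 2.6959 m⁴.
Centre of pressure: y_p = y_c + I_c/(y_c·A) = 5.435 + 2.6959/(5.435 × 8.685) = 5.435 + 0.0571129 = 5.49211 m along the plane.

y_p = 5.492 m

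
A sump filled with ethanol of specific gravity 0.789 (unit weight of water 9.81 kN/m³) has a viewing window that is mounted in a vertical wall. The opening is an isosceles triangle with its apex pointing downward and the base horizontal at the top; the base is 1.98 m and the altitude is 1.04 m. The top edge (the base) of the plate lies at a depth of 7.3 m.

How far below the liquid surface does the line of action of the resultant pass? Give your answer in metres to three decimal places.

h_p = 7.655 m

γ = 0.789 × 9.81 = 7.74009 kN/m³.
With the apex down, the centroid sits h/3 = 1.04/3 = 0.346667 m below the base (the top edge), so the centroid depth is h_c = 7.3 + 0.346667 = 7.64667 m.
A = ½ × 1.98 × 1.04 = 1.0296 m².
Resultant F = γ·h_c·A = 7.74009 × 7.64667 × 1.0296 = 60.9378 kN.
I_c = b·h³/36 = 1.98 × 1.04³/36 = 0.0618675 m⁴.
Centre of pressure: y_p = y_c + I_c/(y_c·A) = 7.64667 + 0.0618675/(7.64667 × 1.0296) = 7.64667 + 0.00785817 = 7.65453 m along the plane.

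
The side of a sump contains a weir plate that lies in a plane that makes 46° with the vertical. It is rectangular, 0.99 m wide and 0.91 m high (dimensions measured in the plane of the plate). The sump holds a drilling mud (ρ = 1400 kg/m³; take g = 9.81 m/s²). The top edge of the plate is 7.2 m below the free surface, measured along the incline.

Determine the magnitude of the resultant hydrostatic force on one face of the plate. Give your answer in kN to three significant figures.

γ = ρg = 1400 × 9.81 / 1000 = 13.734 kN/m³.
The plate makes 46° with the vertical, i.e. θ = 90° − 46° = 44° to the horizontal. Measuring y along the incline from the free-surface line, vertical depth h = y·sinθ with sinθ = 0.694658.
The centroid lies 0.91/2 = 0.455 m below the top edge, so y_c = 7.2 + 0.455 = 7.655 m and h_c = 7.655 × 0.694658 = 5.31761 m.
A = 0.99 × 0.91 = 0.9009 m².
Resultant F = γ·h_c·A = 13.734 × 5.31761 × 0.9009 = 65.7946 kN.

F ≈ 65.8 kN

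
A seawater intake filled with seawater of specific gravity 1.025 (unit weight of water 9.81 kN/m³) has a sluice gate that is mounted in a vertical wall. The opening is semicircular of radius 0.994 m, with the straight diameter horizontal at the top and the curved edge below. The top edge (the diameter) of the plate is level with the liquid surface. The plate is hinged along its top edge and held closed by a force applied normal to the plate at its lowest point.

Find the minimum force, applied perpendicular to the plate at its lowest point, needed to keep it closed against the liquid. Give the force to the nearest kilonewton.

γ = 1.025 × 9.81 = 10.05525 kN/m³.
The centroid of a semicircle lies 4r/(3π) = 0.421867 m from the diameter, here below the top edge, so the centroid depth is h_c = 0.421867 m.
A = πr²/2 = π × 0.994²/2 = 1.552 m².
Resultant F = γ·h_c·A = 10.05525 × 0.421867 × 1.552 = 6.58355 kN.
I_c = (π/8 − 8/(9π))·r⁴ = 0.109757 × 0.994⁴ = 0.107146 m⁴.
Centre of pressure: y_p = y_c + I_c/(y_c·A) = 0.421867 + 0.107146/(0.421867 × 1.552) = 0.421867 + 0.163647 = 0.585514 m along the plane.
The resultant acts 0.421867 + 0.163647 = 0.585514 m (along the plate) below the hinge at the top edge, so the moment about the hinge is M = F × 0.585514 = 6.58355 × 0.585514 = 3.85476 kN·m.
A normal force at the bottom, 0.994 m from the hinge, must supply this moment: P = 3.85476/0.994 = 3.87803 kN.

P ≈ 4 kN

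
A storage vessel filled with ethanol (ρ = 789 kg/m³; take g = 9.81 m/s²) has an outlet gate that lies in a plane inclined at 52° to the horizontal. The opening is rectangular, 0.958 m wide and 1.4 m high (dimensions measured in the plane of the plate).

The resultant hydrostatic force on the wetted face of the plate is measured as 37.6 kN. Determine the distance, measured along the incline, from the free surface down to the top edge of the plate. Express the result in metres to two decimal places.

γ = ρg = 789 × 9.81 / 1000 = 7.74009 kN/m³.
A = 0.958 × 1.4 = 1.3412 m².
From F = γ·h_c·A, the centroid depth is h_c = 37.6/(7.74009 × 1.3412) = 3.622 m.
Let θ = 52° be the plate's angle to the horizontal; measure y along the incline from where the plane meets the free surface. Vertical depth h = y·sinθ with sinθ = 0.788011.
Along the incline, y_c = h_c/sinθ = 3.622/0.788011 = 4.59638 m.
The centroid lies 1.4/2 = 0.7 m below the top edge, so the top edge sits at y_top = 4.59638 − 0.7 = 3.89638 m along the incline.

y_top ≈ 3.90 m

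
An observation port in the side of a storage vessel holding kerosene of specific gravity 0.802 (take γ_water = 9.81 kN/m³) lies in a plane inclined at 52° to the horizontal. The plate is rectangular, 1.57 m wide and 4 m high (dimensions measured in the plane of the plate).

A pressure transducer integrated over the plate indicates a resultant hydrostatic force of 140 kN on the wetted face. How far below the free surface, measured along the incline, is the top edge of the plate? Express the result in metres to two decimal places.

y_top ≈ 1.60 m

γ = 0.802 × 9.81 = 7.86762 kN/m³.
A = 1.57 × 4 = 6.28 m².
From F = γ·h_c·A, the centroid depth is h_c = 140/(7.86762 × 6.28) = 2.83351 m.
Let θ = 52° be the plate's angle to the horizontal; measure y along the incline from where the plane meets the free surface. Vertical depth h = y·sinθ with sinθ = 0.788011.
Along the incline, y_c = h_c/sinθ = 2.83351/0.788011 = 3.59577 m.
The centroid lies 4/2 = 2 m below the top edge, so the top edge sits at y_top = 3.59577 − 2 = 1.59577 m along the incline.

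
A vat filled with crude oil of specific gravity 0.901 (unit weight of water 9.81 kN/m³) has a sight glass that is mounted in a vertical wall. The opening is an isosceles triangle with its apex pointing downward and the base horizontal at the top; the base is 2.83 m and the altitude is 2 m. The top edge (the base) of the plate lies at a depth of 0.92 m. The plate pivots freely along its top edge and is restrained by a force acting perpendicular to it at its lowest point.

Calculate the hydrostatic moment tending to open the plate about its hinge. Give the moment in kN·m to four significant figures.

M ≈ 32.02 kN·m

γ = 0.901 × 9.81 = 8.83881 kN/m³.
With the apex down, the centroid sits h/3 = 2/3 = 0.666667 m below the base (the top edge), so the centroid depth is h_c = 0.92 + 0.666667 = 1.58667 m.
A = ½ × 2.83 × 2 = 2.83 m².
Resultant F = γ·h_c·A = 8.83881 × 1.58667 × 2.83 = 39.6887 kN.
I_c = b·h³/36 = 2.83 × 2³/36 = 0.628889 m⁴.
Centre of pressure: y_p = y_c + I_c/(y_c·A) = 1.58667 + 0.628889/(1.58667 × 2.83) = 1.58667 + 0.140056 = 1.72673 m along the plane.
The resultant acts 0.666667 + 0.140056 = 0.806723 m (along the plate) below the hinge at the top edge, so the moment about the hinge is M = F × 0.806723 = 39.6887 × 0.806723 = 32.0178 kN·m.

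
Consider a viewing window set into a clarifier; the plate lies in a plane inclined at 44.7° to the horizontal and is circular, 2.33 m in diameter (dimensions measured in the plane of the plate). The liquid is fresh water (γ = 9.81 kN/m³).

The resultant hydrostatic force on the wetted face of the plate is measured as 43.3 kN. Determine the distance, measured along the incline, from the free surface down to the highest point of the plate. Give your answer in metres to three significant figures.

y_top ≈ 0.307 m

γ = 9.81 kN/m³.
A = π(1.165)² = 4.26385 m².
From F = γ·h_c·A, the centroid depth is h_c = 43.3/(9.81 × 4.26385) = 1.03518 m.
Let θ = 44.7° be the plate's angle to the horizontal; measure y along the incline from where the plane meets the free surface. Vertical depth h = y·sinθ with sinθ = 0.703395.
Along the incline, y_c = h_c/sinθ = 1.03518/0.703395 = 1.47169 m.
The centroid is at the centre, 1.165 m below the top of the plate, so the highest point sits at y_top = 1.47169 − 1.165 = 0.30669 m along the incline.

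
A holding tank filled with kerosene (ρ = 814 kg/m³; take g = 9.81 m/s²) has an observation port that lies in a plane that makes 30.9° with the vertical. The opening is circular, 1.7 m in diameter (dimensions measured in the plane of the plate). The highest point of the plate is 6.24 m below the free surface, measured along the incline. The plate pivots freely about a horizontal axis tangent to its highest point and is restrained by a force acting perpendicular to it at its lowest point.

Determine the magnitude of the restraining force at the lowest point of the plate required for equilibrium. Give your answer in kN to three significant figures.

P ≈ 56.8 kN

γ = ρg = 814 × 9.81 / 1000 = 7.98534 kN/m³.
The plate makes 30.9° with the vertical, i.e. θ = 90° − 30.9° = 59.1° to the horizontal. Measuring y along the incline from the free-surface line, vertical depth h = y·sinθ with sinθ = 0.858065.
The centroid is at the centre, 0.85 m below the top of the plate, so y_c = 6.24 + 0.85 = 7.09 m and h_c = 7.09 × 0.858065 = 6.08368 m.
A = π(0.85)² = 2.2698 m².
Resultant F = γ·h_c·A = 7.98534 × 6.08368 × 2.2698 = 110.267 kN.
I_c = πr⁴/4 = π × 0.85⁴/4 = 0.409983 m⁴.
Centre of pressure: y_p = y_c + I_c/(y_c·A) = 7.09 + 0.409983/(7.09 × 2.2698) = 7.09 + 0.025476 = 7.11548 m along the plane.
The resultant acts 0.85 + 0.025476 = 0.875476 m (along the plate) below the hinge at the top edge, so the moment about the hinge is M = F × 0.875476 = 110.267 × 0.875476 = 96.5361 kN·m.
A normal force at the bottom, 1.7 m from the hinge, must supply this moment: P = 96.5361/1.7 = 56.7859 kN.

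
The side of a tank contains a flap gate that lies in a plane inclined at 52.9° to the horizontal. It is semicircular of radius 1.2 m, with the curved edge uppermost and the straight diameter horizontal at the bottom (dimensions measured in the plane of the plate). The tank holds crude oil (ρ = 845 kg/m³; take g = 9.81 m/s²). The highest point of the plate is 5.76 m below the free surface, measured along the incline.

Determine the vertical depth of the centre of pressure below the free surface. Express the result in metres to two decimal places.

h_p = 5.16 m

γ = ρg = 845 × 9.81 / 1000 = 8.28945 kN/m³.
Let θ = 52.9° be the plate's angle to the horizontal; measure y along the incline from where the plane meets the free surface. Vertical depth h = y·sinθ with sinθ = 0.797584.
The centroid lies 4r/(3π) = 0.509296 m above the diameter, so r − 4r/(3π) = 1.2 − 0.509296 = 0.690704 m below the topmost point, so y_c = 5.76 + 0.690704 = 6.4507 m and h_c = 6.4507 × 0.797584 = 5.14498 m.
A = πr²/2 = π × 1.2²/2 = 2.26195 m².
Resultant F = γ·h_c·A = 8.28945 × 5.14498 × 2.26195 = 96.47 kN.
I_c = (π/8 − 8/(9π))·r⁴ = 0.109757 × 1.2⁴ = 0.227592 m⁴.
Centre of pressure: y_p = y_c + I_c/(y_c·A) = 6.4507 + 0.227592/(6.4507 × 2.26195) = 6.4507 + 0.0155979 = 6.4663 m along the plane.
Vertically, h_p = y_p·sinθ = 6.4663 × 0.797584 = 5.15742 m.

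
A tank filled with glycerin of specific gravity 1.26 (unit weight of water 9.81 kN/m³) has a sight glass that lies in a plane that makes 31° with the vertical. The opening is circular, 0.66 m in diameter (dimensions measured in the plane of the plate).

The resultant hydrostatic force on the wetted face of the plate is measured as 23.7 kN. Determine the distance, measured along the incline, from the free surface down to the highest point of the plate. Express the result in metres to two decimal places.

y_top ≈ 6.21 m

γ = 1.26 × 9.81 = 12.3606 kN/m³.
A = π(0.33)² = 0.342119 m².
From F = γ·h_c·A, the centroid depth is h_c = 23.7/(12.3606 × 0.342119) = 5.60443 m.
The plate makes 31° with the vertical, i.e. θ = 90° − 31° = 59° to the horizontal. Measuring y along the incline from the free-surface line, vertical depth h = y·sinθ with sinθ = 0.857167.
Along the incline, y_c = h_c/sinθ = 5.60443/0.857167 = 6.53832 m.
The centroid is at the centre, 0.33 m below the top of the plate, so the highest point sits at y_top = 6.53832 − 0.33 = 6.20832 m along the incline.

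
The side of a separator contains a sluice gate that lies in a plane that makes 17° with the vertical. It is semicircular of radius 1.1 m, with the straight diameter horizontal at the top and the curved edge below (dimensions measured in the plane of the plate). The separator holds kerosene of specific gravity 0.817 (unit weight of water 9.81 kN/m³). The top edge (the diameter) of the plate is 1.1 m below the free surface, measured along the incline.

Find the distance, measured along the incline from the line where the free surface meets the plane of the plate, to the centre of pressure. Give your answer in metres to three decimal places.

γ = 0.817 × 9.81 = 8.01477 kN/m³.
The plate makes 17° with the vertical, i.e. θ = 90° − 17° = 73° to the horizontal. Measuring y along the incline from the free-surface line, vertical depth h = y·sinθ with sinθ = 0.956305.
The centroid of a semicircle lies 4r/(3π) = 0.466854 m from the diameter, here below the top edge, so y_c = 1.1 + 0.466854 = 1.56685 m and h_c = 1.56685 × 0.956305 = 1.49839 m.
A = πr²/2 = π × 1.1²/2 = 1.90066 m².
Resultant F = γ·h_c·A = 8.01477 × 1.49839 × 1.90066 = 22.8255 kN.
I_c = (π/8 − 8/(9π))·r⁴ = 0.109757 × 1.1⁴ = 0.160695 m⁴.
Centre of pressure: y_p = y_c + I_c/(y_c·A) = 1.56685 + 0.160695/(1.56685 × 1.90066) = 1.56685 + 0.0539598 = 1.62081 m along the plane.

y_p = 1.621 m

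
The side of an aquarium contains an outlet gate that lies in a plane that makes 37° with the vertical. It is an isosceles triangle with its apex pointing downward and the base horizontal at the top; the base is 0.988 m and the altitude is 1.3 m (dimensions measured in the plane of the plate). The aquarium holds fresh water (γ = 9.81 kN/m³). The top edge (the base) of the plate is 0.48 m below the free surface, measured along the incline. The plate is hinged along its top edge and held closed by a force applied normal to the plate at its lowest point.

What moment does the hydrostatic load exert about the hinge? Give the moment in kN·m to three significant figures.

M ≈ 2.46 kN·m

γ = 9.81 kN/m³.
The plate makes 37° with the vertical, i.e. θ = 90° − 37° = 53° to the horizontal. Measuring y along the incline from the free-surface line, vertical depth h = y·sinθ with sinθ = 0.798636.
With the apex down, the centroid sits h/3 = 1.3/3 = 0.433333 m below the base (the top edge), so y_c = 0.48 + 0.433333 = 0.913333 m and h_c = 0.913333 × 0.798636 = 0.729421 m.
A = ½ × 0.988 × 1.3 = 0.6422 m².
Resultant F = γ·h_c·A = 9.81 × 0.729421 × 0.6422 = 4.59534 kN.
I_c = b·h³/36 = 0.988 × 1.3³/36 = 0.0602954 m⁴.
Centre of pressure: y_p = y_c + I_c/(y_c·A) = 0.913333 + 0.0602954/(0.913333 × 0.6422) = 0.913333 + 0.102798 = 1.01613 m along the plane.
The resultant acts 0.433333 + 0.102798 = 0.536131 m (along the plate) below the hinge at the top edge, so the moment about the hinge is M = F × 0.536131 = 4.59534 × 0.536131 = 2.4637 kN·m.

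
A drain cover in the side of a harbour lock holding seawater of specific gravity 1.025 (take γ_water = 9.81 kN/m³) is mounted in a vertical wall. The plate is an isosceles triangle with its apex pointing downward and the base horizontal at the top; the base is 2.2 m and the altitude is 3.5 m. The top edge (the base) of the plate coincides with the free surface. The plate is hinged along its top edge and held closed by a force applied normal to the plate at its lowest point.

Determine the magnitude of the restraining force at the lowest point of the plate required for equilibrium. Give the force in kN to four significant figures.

P ≈ 22.58 kN

γ = 1.025 × 9.81 = 10.05525 kN/m³.
With the apex down, the centroid sits h/3 = 3.5/3 = 1.16667 m below the base (the top edge), so the centroid depth is h_c = 1.16667 m.
A = ½ × 2.2 × 3.5 = 3.85 m².
Resultant F = γ·h_c·A = 10.05525 × 1.16667 × 3.85 = 45.165 kN.
I_c = b·h³/36 = 2.2 × 3.5³/36 = 2.62014 m⁴.
Centre of pressure: y_p = y_c + I_c/(y_c·A) = 1.16667 + 2.62014/(1.16667 × 3.85) = 1.16667 + 0.583332 = 1.75 m along the plane.
The resultant acts 1.16667 + 0.583332 = 1.75 m (along the plate) below the hinge at the top edge, so the moment about the hinge is M = F × 1.75 = 45.165 × 1.75 = 79.0387 kN·m.
A normal force at the bottom, 3.5 m from the hinge, must supply this moment: P = 79.0387/3.5 = 22.5825 kN.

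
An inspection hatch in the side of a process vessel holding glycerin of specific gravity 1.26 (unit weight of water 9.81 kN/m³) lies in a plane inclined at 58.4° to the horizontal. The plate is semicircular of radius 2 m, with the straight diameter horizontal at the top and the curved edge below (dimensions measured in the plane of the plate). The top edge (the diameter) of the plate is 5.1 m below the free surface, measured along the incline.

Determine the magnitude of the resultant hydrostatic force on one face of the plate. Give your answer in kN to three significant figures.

γ = 1.26 × 9.81 = 12.3606 kN/m³.
Let θ = 58.4° be the plate's angle to the horizontal; measure y along the incline from where the plane meets the free surface. Vertical depth h = y·sinθ with sinθ = 0.851727.
The centroid of a semicircle lies 4r/(3π) = 0.848826 m from the diameter, here below the top edge, so y_c = 5.1 + 0.848826 = 5.94883 m and h_c = 5.94883 × 0.851727 = 5.06678 m.
A = πr²/2 = π × 2²/2 = 6.28319 m².
Resultant F = γ·h_c·A = 12.3606 × 5.06678 × 6.28319 = 393.506 kN.

F ≈ 394 kN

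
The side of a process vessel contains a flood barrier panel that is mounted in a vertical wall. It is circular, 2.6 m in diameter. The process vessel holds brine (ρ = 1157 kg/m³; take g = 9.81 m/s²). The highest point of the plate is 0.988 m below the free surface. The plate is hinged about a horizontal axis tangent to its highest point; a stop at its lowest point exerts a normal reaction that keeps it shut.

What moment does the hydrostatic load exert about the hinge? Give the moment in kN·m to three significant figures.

γ = ρg = 1157 × 9.81 / 1000 = 11.35017 kN/m³.
The centroid is at the centre, 1.3 m below the top of the plate, so the centroid depth is h_c = 0.988 + 1.3 = 2.288 m.
A = π(1.3)² = 5.30929 m².
Resultant F = γ·h_c·A = 11.35017 × 2.288 × 5.30929 = 137.878 kN.
I_c = πr⁴/4 = π × 1.3⁴/4 = 2.24318 m⁴.
Centre of pressure: y_p = y_c + I_c/(y_c·A) = 2.288 + 2.24318/(2.288 × 5.30929) = 2.288 + 0.18466 = 2.47266 m along the plane.
The resultant acts 1.3 + 0.18466 = 1.48466 m (along the plate) below the hinge at the top edge, so the moment about the hinge is M = F × 1.48466 = 137.878 × 1.48466 = 204.702 kN·m.

M ≈ 205 kN·m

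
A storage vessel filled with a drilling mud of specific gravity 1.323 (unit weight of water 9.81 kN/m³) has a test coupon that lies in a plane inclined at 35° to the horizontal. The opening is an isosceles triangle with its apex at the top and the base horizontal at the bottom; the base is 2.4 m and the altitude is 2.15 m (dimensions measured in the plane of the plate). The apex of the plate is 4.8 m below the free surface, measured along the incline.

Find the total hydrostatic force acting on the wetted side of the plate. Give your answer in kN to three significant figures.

γ = 1.323 × 9.81 = 12.97863 kN/m³.
Let θ = 35° be the plate's angle to the horizontal; measure y along the incline from where the plane meets the free surface. Vertical depth h = y·sinθ with sinθ = 0.573576.
With the apex up, the centroid sits 2h/3 = 2 × 2.15/3 = 1.43333 m below the apex, so y_c = 4.8 + 1.43333 = 6.23333 m and h_c = 6.23333 × 0.573576 = 3.57529 m.
A = ½ × 2.4 × 2.15 = 2.58 m².
Resultant F = γ·h_c·A = 12.97863 × 3.57529 × 2.58 = 119.718 kN.

F ≈ 120 kN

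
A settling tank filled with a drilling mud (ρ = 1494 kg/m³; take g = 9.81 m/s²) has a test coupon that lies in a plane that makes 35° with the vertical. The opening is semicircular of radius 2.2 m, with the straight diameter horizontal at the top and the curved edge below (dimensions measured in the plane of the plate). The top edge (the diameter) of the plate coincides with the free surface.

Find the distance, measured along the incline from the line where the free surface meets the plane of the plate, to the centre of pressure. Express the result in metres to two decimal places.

y_p = 1.30 m

γ = ρg = 1494 × 9.81 / 1000 = 14.65614 kN/m³.
The plate makes 35° with the vertical, i.e. θ = 90° − 35° = 55° to the horizontal. Measuring y along the incline from the free-surface line, vertical depth h = y·sinθ with sinθ = 0.819152.
The centroid of a semicircle lies 4r/(3π) = 0.933709 m from the diameter, here below the top edge, so y_c = 0.933709 m and h_c = 0.933709 × 0.819152 = 0.76485 m.
A = πr²/2 = π × 2.2²/2 = 7.60265 m².
Resultant F = γ·h_c·A = 14.65614 × 0.76485 × 7.60265 = 85.2238 kN.
I_c = (π/8 − 8/(9π))·r⁴ = 0.109757 × 2.2⁴ = 2.57112 m⁴.
Centre of pressure: y_p = y_c + I_c/(y_c·A) = 0.933709 + 2.57112/(0.933709 × 7.60265) = 0.933709 + 0.362198 = 1.29591 m along the plane.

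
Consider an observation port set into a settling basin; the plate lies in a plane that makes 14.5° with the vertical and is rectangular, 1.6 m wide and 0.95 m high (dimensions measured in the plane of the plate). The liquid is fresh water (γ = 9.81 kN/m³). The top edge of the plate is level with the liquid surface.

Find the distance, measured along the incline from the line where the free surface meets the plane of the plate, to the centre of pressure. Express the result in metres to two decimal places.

γ = 9.81 kN/m³.
The plate makes 14.5° with the vertical, i.e. θ = 90° − 14.5° = 75.5° to the horizontal. Measuring y along the incline from the free-surface line, vertical depth h = y·sinθ with sinθ = 0.968148.
The centroid lies 0.95/2 = 0.475 m below the top edge, so y_c = 0.475 m and h_c = 0.475 × 0.968148 = 0.45987 m.
A = 1.6 × 0.95 = 1.52 m².
Resultant F = γ·h_c·A = 9.81 × 0.45987 × 1.52 = 6.85721 kN.
I_c = b·h³/12 = 1.6 × 0.95³/12 = 0.114317 m⁴.
Centre of pressure: y_p = y_c + I_c/(y_c·A) = 0.475 + 0.114317/(0.475 × 1.52) = 0.475 + 0.158334 = 0.633334 m along the plane.

y_p = 0.63 m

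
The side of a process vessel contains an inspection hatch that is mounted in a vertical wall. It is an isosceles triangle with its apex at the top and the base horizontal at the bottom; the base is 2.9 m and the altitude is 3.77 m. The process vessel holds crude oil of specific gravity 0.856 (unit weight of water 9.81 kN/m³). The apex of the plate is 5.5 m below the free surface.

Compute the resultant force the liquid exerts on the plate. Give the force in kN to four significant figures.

F ≈ 367.8 kN

γ = 0.856 × 9.81 = 8.39736 kN/m³.
With the apex up, the centroid sits 2h/3 = 2 × 3.77/3 = 2.51333 m below the apex, so the centroid depth is h_c = 5.5 + 2.51333 = 8.01333 m.
A = ½ × 2.9 × 3.77 = 5.4665 m².
Resultant F = γ·h_c·A = 8.39736 × 8.01333 × 5.4665 = 367.845 kN.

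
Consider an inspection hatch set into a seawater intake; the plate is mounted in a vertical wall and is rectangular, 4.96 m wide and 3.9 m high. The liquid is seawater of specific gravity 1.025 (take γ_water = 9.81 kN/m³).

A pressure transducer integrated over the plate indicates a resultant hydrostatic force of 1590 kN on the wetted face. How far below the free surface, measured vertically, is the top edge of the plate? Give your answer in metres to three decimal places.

d_top ≈ 6.224 m

γ = 1.025 × 9.81 = 10.05525 kN/m³.
A = 4.96 × 3.9 = 19.344 m².
From F = γ·h_c·A, the centroid depth is h_c = 1590/(10.05525 × 19.344) = 8.17444 m.
The centroid lies 3.9/2 = 1.95 m below the top edge, so the top edge sits at h_top = 8.17444 − 1.95 = 6.22444 m below the surface.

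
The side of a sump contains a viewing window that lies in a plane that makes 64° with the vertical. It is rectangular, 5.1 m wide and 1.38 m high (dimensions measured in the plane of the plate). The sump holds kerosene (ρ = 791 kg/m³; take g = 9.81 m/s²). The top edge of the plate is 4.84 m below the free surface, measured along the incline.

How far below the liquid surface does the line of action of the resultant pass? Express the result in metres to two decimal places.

h_p = 2.44 m

γ = ρg = 791 × 9.81 / 1000 = 7.75971 kN/m³.
The plate makes 64° with the vertical, i.e. θ = 90° − 64° = 26° to the horizontal. Measuring y along the incline from the free-surface line, vertical depth h = y·sinθ with sinθ = 0.438371.
The centroid lies 1.38/2 = 0.69 m below the top edge, so y_c = 4.84 + 0.69 = 5.53 m and h_c = 5.53 × 0.438371 = 2.42419 m.
A = 5.1 × 1.38 = 7.038 m².
Resultant F = γ·h_c·A = 7.75971 × 2.42419 × 7.038 = 132.392 kN.
I_c = b·h³/12 = 5.1 × 1.38³/12 = 1.11693 m⁴.
Centre of pressure: y_p = y_c + I_c/(y_c·A) = 5.53 + 1.11693/(5.53 × 7.038) = 5.53 + 0.028698 = 5.5587 m along the plane.
Vertically, h_p = y_p·sinθ = 5.5587 × 0.438371 = 2.43677 m.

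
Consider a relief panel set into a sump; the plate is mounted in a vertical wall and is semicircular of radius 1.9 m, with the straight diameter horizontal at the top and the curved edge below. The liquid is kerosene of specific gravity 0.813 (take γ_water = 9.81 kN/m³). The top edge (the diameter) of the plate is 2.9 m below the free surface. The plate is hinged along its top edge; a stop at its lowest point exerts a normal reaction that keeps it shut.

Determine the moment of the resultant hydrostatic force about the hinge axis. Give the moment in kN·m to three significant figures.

γ = 0.813 × 9.81 = 7.97553 kN/m³.
The centroid of a semicircle lies 4r/(3π) = 0.806385 m from the diameter, here below the top edge, so the centroid depth is h_c = 2.9 + 0.806385 = 3.70639 m.
A = πr²/2 = π × 1.9²/2 = 5.67057 m².
Resultant F = γ·h_c·A = 7.97553 × 3.70639 × 5.67057 = 167.624 kN.
I_c = (π/8 − 8/(9π))·r⁴ = 0.109757 × 1.9⁴ = 1.43036 m⁴.
Centre of pressure: y_p = y_c + I_c/(y_c·A) = 3.70639 + 1.43036/(3.70639 × 5.67057) = 3.70639 + 0.0680562 = 3.77445 m along the plane.
The resultant acts 0.806385 + 0.0680562 = 0.874441 m (along the plate) below the hinge at the top edge, so the moment about the hinge is M = F × 0.874441 = 167.624 × 0.874441 = 146.577 kN·m.

M ≈ 147 kN·m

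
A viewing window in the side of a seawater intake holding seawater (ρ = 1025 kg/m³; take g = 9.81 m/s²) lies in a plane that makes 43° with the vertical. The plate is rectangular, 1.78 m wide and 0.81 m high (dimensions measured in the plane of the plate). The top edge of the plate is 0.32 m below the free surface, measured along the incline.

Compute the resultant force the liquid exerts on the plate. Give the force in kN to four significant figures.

F ≈ 7.687 kN

γ = ρg = 1025 × 9.81 / 1000 = 10.05525 kN/m³.
The plate makes 43° with the vertical, i.e. θ = 90° − 43° = 47° to the horizontal. Measuring y along the incline from the free-surface line, vertical depth h = y·sinθ with sinθ = 0.731354.
The centroid lies 0.81/2 = 0.405 m below the top edge, so y_c = 0.32 + 0.405 = 0.725 m and h_c = 0.725 × 0.731354 = 0.530232 m.
A = 1.78 × 0.81 = 1.4418 m².
Resultant F = γ·h_c·A = 10.05525 × 0.530232 × 1.4418 = 7.68712 kN.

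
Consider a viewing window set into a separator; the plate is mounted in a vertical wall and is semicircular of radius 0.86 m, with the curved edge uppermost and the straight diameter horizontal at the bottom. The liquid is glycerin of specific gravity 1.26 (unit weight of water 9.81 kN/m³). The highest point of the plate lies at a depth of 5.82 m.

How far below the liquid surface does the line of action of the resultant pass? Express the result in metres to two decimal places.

γ = 1.26 × 9.81 = 12.3606 kN/m³.
The centroid lies 4r/(3π) = 0.364995 m above the diameter, so r − 4r/(3π) = 0.86 − 0.364995 = 0.495005 m below the topmost point, so the centroid depth is h_c = 5.82 + 0.495005 = 6.31501 m.
A = πr²/2 = π × 0.86²/2 = 1.16176 m².
Resultant F = γ·h_c·A = 12.3606 × 6.31501 × 1.16176 = 90.6839 kN.
I_c = (π/8 − 8/(9π))·r⁴ = 0.109757 × 0.86⁴ = 0.060038 m⁴.
Centre of pressure: y_p = y_c + I_c/(y_c·A) = 6.31501 + 0.060038/(6.31501 × 1.16176) = 6.31501 + 0.00818344 = 6.32319 m along the plane.

h_p = 6.32 m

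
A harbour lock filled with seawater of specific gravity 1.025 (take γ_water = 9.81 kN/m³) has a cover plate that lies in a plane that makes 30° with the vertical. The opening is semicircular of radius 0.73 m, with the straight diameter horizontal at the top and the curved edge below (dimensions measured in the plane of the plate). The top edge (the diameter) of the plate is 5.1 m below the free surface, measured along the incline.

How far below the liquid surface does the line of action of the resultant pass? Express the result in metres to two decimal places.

γ = 1.025 × 9.81 = 10.05525 kN/m³.
The plate makes 30° with the vertical, i.e. θ = 90° − 30° = 60° to the horizontal. Measuring y along the incline from the free-surface line, vertical depth h = y·sinθ with sinθ = 0.866025.
The centroid of a semicircle lies 4r/(3π) = 0.309822 m from the diameter, here below the top edge, so y_c = 5.1 + 0.309822 = 5.40982 m and h_c = 5.40982 × 0.866025 = 4.68504 m.
A = πr²/2 = π × 0.73²/2 = 0.837077 m².
Resultant F = γ·h_c·A = 10.05525 × 4.68504 × 0.837077 = 39.4341 kN.
I_c = (π/8 − 8/(9π))·r⁴ = 0.109757 × 0.73⁴ = 0.0311691 m⁴.
Centre of pressure: y_p = y_c + I_c/(y_c·A) = 5.40982 + 0.0311691/(5.40982 × 0.837077) = 5.40982 + 0.00688297 = 5.4167 m along the plane.
Vertically, h_p = y_p·sinθ = 5.4167 × 0.866025 = 4.691 m.

h_p = 4.69 m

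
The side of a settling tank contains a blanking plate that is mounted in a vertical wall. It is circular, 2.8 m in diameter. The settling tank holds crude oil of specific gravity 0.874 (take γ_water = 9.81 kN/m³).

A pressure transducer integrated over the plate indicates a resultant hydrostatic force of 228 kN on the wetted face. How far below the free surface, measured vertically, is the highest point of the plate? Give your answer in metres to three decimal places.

γ = 0.874 × 9.81 = 8.57394 kN/m³.
A = π(1.4)² = 6.15752 m².
From F = γ·h_c·A, the centroid depth is h_c = 228/(8.57394 × 6.15752) = 4.31866 m.
The centroid is at the centre, 1.4 m below the top of the plate, so the highest point sits at h_top = 4.31866 − 1.4 = 2.91866 m below the surface.

d_top ≈ 2.919 m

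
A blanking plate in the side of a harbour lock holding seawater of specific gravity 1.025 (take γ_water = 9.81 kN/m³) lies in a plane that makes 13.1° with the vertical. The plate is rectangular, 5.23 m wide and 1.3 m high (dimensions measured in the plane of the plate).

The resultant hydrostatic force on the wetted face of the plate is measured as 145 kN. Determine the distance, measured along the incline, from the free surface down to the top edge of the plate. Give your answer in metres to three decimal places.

γ = 1.025 × 9.81 = 10.05525 kN/m³.
A = 5.23 × 1.3 = 6.799 m².
From F = γ·h_c·A, the centroid depth is h_c = 145/(10.05525 × 6.799) = 2.12095 m.
The plate makes 13.1° with the vertical, i.e. θ = 90° − 13.1° = 76.9° to the horizontal. Measuring y along the incline from the free-surface line, vertical depth h = y·sinθ with sinθ = 0.973976.
Along the incline, y_c = h_c/sinθ = 2.12095/0.973976 = 2.17762 m.
The centroid lies 1.3/2 = 0.65 m below the top edge, so the top edge sits at y_top = 2.17762 − 0.65 = 1.52762 m along the incline.

y_top ≈ 1.528 m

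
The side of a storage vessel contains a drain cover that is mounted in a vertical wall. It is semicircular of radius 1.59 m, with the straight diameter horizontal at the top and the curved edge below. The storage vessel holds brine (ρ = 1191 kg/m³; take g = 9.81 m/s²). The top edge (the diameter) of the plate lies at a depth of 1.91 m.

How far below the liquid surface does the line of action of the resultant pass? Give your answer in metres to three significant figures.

γ = ρg = 1191 × 9.81 / 1000 = 11.68371 kN/m³.
The centroid of a semicircle lies 4r/(3π) = 0.674817 m from the diameter, here below the top edge, so the centroid depth is h_c = 1.91 + 0.674817 = 2.58482 m.
A = πr²/2 = π × 1.59²/2 = 3.97113 m².
Resultant F = γ·h_c·A = 11.68371 × 2.58482 × 3.97113 = 119.929 kN.
I_c = (π/8 − 8/(9π))·r⁴ = 0.109757 × 1.59⁴ = 0.701489 m⁴.
Centre of pressure: y_p = y_c + I_c/(y_c·A) = 2.58482 + 0.701489/(2.58482 × 3.97113) = 2.58482 + 0.0683402 = 2.65316 m along the plane.

h_p = 2.65 m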